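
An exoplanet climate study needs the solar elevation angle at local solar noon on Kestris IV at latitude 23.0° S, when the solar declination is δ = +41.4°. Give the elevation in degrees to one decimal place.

At local noon the hour angle is zero, so the zenith angle equals |φ − δ| = |-23.0° − (+41.400°)| = 64.400°.
Elevation = 90° − 64.400° = 25.6°.

25.6°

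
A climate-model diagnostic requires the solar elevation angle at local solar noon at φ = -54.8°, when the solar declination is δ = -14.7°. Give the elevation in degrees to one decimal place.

49.9°

At local noon the hour angle is zero, so the zenith angle equals |φ − δ| = |-54.8° − (-14.700°)| = 40.100°.
Elevation = 90° − 40.100° = 49.9°.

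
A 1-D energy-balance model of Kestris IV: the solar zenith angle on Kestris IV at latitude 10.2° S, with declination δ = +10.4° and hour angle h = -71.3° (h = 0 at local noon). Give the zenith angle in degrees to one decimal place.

cos θ_z = sin ϕ sin δ + cos ϕ cos δ cos h = -0.031967 + 0.310362 = 0.278395.
θ_z = arccos(0.278395) = 73.8°.

θ_z = 73.8°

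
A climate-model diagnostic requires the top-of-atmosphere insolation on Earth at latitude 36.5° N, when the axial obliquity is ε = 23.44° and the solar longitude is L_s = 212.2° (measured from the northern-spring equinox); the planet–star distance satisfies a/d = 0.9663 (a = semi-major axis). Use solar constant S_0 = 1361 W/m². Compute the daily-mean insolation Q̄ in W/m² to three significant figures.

Q̄ ≈ 242 W/m²

Solar declination: sin δ = sin ε · sin L_s = sin 23.44° × sin 212.2° = -0.21197, so δ = -12.238°.
cos h₀ = −tan(+36.5°) tan(-12.238°) = 0.1605, h₀ = 1.4096 rad.
Bracket: h₀ sin ϕ sin δ + cos ϕ cos δ sin h₀ = 1.4096×0.59482×-0.21197 + 0.80386×0.97728×0.98704 = -0.177728 + 0.775415 = 0.597687.
Inverse-square distance factor (a/d)² = 0.9663² = 0.933736.
Q̄ = (S_0/π) × 0.933736 × [bracket] = (1361/π) × 0.933736 × 0.597687 = 241.8 W/m².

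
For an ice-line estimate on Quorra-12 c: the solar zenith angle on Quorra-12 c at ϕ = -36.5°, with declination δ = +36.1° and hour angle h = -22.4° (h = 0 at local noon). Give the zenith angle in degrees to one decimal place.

θ_z = 75.5°

cos θ_z = sin ϕ sin δ + cos ϕ cos δ cos h = -0.350467 + 0.600500 = 0.250033.
θ_z = arccos(0.250033) = 75.5°.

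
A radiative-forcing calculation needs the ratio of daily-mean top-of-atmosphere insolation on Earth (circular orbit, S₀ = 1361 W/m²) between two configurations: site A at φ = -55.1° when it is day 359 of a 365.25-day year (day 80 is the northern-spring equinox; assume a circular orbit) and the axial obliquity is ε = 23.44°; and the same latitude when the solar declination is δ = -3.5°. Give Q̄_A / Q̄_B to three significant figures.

Q̄_A / Q̄_B ≈ 1.75

— Configuration A (φ=-55.1°):
Solar longitude: λ_s = 360° × (359 − 80)/365.25 = 274.990°.
sin δ = sin 23.44° × sin 274.990° = -0.39628, so δ = -23.346°.
cos H₀ = −tan(-55.1°) tan(-23.346°) = -0.6187, H₀ = 2.2379 rad.
Bracket: H₀ sin φ sin δ + cos φ cos δ sin H₀ = 2.2379×-0.82015×-0.39628 + 0.57215×0.91813×0.78562 = 0.727338 + 0.412693 = 1.140031.
Q̄ = (S₀/π) × [bracket] = (1361/π) × 1.140031 = 493.88 W/m².
— Configuration B (φ=-55.1°):
cos H₀ = −tan(-55.1°) tan(-3.500°) = -0.0877, H₀ = 1.6586 rad.
Bracket: H₀ sin φ sin δ + cos φ cos δ sin H₀ = 1.6586×-0.82015×-0.06105 + 0.57215×0.99813×0.99615 = 0.083046 + 0.568881 = 0.651927.
Q̄ = (S₀/π) × [bracket] = (1361/π) × 0.651927 = 282.43 W/m².
Ratio Q̄_A / Q̄_B = 493.88 / 282.43 = 1.749.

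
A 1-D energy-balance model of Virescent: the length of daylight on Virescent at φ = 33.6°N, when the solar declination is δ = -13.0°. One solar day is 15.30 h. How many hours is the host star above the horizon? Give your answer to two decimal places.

cos H₀ = −tan φ · tan δ = −tan(+33.6°) × tan(-13.000°) = 0.1534, so H₀ = 1.4168 rad = 81.18°.
Daylight = 2H₀/(2π) × 15.30 h = (1.4168/π) × 15.30 = 6.90 h.

6.90 h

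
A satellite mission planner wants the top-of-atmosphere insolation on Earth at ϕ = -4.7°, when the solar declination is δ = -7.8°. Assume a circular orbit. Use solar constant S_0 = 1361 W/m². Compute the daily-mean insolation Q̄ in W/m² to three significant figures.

Q̄ ≈ 435 W/m²

cos h₀ = −tan(-4.7°) tan(-7.800°) = -0.0113, h₀ = 1.5821 rad.
Bracket: h₀ sin ϕ sin δ + cos ϕ cos δ sin h₀ = 1.5821×-0.08194×-0.13572 + 0.99664×0.99075×0.99994 = 0.017594 + 0.987362 = 1.004956.
Q̄ = (S_0/π) × [bracket] = (1361/π) × 1.004956 = 435.4 W/m².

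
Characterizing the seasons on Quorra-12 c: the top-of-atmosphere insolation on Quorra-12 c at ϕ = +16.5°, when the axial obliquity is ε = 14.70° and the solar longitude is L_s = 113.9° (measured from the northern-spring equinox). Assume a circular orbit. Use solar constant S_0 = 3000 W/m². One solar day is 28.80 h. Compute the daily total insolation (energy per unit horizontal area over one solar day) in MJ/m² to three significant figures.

Solar declination: sin δ = sin ε · sin L_s = sin 14.70° × sin 113.9° = 0.23200, so δ = +13.415°.
cos h₀ = −tan(+16.5°) tan(+13.415°) = -0.0706, h₀ = 1.6415 rad.
Bracket: h₀ sin ϕ sin δ + cos ϕ cos δ sin h₀ = 1.6415×0.28402×0.23200 + 0.95882×0.97272×0.99750 = 0.108163 + 0.930332 = 1.038495.
Q̄ = (S_0/π) × [bracket] = (3000/π) × 1.038495 = 991.69 W/m².
Daily total = Q̄ × 28.80 h × 3600 s/h = 991.69 × 28.80 × 3600 / 10⁶ = 102.8 MJ/m².

103 MJ/m²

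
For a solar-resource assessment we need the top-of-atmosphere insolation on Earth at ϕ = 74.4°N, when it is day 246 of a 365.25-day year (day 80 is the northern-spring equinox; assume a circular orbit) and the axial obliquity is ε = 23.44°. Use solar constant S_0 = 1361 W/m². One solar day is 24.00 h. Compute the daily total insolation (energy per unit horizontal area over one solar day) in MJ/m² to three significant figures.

17.2 MJ/m²

Solar longitude: L_s = 360° × (246 − 80)/365.25 = 163.614°.
sin δ = sin 23.44° × sin 163.614° = 0.11222, so δ = +6.443°.
cos h₀ = −tan(+74.4°) tan(+6.443°) = -0.4045, h₀ = 1.9872 rad.
Bracket: h₀ sin ϕ sin δ + cos ϕ cos δ sin h₀ = 1.9872×0.96316×0.11222 + 0.26892×0.99368×0.91455 = 0.214788 + 0.244386 = 0.459174.
Q̄ = (S_0/π) × [bracket] = (1361/π) × 0.459174 = 198.92 W/m².
Daily total = Q̄ × 24.00 h × 3600 s/h = 198.92 × 24.00 × 3600 / 10⁶ = 17.19 MJ/m².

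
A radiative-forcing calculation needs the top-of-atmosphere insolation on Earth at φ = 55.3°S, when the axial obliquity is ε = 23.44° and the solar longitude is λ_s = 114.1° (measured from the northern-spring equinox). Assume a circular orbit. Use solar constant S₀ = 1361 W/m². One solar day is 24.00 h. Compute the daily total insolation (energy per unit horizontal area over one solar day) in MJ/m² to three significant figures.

5.54 MJ/m²

Solar declination: sin δ = sin ε · sin λ_s = sin 23.44° × sin 114.1° = 0.36311, so δ = +21.292°.
cos H₀ = −tan(-55.3°) tan(+21.292°) = 0.5628, H₀ = 0.9730 rad.
Bracket: H₀ sin φ sin δ + cos φ cos δ sin H₀ = 0.9730×-0.82214×0.36311 + 0.56928×0.93174×0.82658 = -0.290467 + 0.438435 = 0.147968.
Q̄ = (S₀/π) × [bracket] = (1361/π) × 0.147968 = 64.103 W/m².
Daily total = Q̄ × 24.00 h × 3600 s/h = 64.103 × 24.00 × 3600 / 10⁶ = 5.538 MJ/m².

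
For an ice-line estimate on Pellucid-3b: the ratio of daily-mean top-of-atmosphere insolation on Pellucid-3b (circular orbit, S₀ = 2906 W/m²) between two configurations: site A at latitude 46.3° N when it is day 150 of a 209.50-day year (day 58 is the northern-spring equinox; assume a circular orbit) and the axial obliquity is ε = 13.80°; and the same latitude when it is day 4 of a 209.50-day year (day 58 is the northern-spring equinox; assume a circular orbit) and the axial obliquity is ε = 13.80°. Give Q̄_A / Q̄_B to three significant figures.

— Configuration A (φ=+46.3°):
Solar longitude: λ_s = 360° × (150 − 58)/209.50 = 158.091°.
sin δ = sin 13.80° × sin 158.091° = 0.08901, so δ = +5.106°.
cos H₀ = −tan(+46.3°) tan(+5.106°) = -0.0935, H₀ = 1.6644 rad.
Bracket: H₀ sin φ sin δ + cos φ cos δ sin H₀ = 1.6644×0.72297×0.08901 + 0.69088×0.99603×0.99562 = 0.107107 + 0.685123 = 0.792230.
Q̄ = (S₀/π) × [bracket] = (2906/π) × 0.792230 = 732.82 W/m².
— Configuration B (φ=+46.3°):
Solar longitude: λ_s = 360° × (4 − 58)/209.50 = -92.792°, i.e. -92.792° + 360° = 267.208°.
sin δ = sin 13.80° × sin 267.208° = -0.23825, so δ = -13.783°.
cos H₀ = −tan(+46.3°) tan(-13.783°) = 0.2567, H₀ = 1.3112 rad.
Bracket: H₀ sin φ sin δ + cos φ cos δ sin H₀ = 1.3112×0.72297×-0.23825 + 0.69088×0.97120×0.96649 = -0.225851 + 0.648498 = 0.422647.
Q̄ = (S₀/π) × [bracket] = (2906/π) × 0.422647 = 390.95 W/m².
Ratio Q̄_A / Q̄_B = 732.82 / 390.95 = 1.874.

Q̄_A / Q̄_B ≈ 1.87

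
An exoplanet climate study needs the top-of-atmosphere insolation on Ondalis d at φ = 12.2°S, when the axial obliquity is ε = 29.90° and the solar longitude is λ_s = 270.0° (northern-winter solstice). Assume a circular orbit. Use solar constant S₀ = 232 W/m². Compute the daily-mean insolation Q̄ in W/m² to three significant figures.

Solar declination: sin δ = sin ε · sin λ_s = sin 29.90° × sin 270.0° = -0.49849, so δ = -29.900°.
cos H₀ = −tan(-12.2°) tan(-29.900°) = -0.1243, H₀ = 1.6954 rad.
Bracket: H₀ sin φ sin δ + cos φ cos δ sin H₀ = 1.6954×-0.21132×-0.49849 + 0.97742×0.86690×0.99224 = 0.178595 + 0.840750 = 1.019345.
Q̄ = (S₀/π) × [bracket] = (232/π) × 1.019345 = 75.28 W/m².

Q̄ ≈ 75.3 W/m²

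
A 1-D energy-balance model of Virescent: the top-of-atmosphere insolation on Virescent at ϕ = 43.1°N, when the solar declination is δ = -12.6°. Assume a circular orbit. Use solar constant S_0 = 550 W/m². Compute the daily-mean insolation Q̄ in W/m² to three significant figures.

cos h₀ = −tan(+43.1°) tan(-12.600°) = 0.2092, h₀ = 1.3601 rad.
Bracket: h₀ sin ϕ sin δ + cos ϕ cos δ sin h₀ = 1.3601×0.68327×-0.21814 + 0.73016×0.97592×0.97788 = -0.202721 + 0.696816 = 0.494095.
Q̄ = (S_0/π) × [bracket] = (550/π) × 0.494095 = 86.50 W/m².

Q̄ ≈ 86.5 W/m²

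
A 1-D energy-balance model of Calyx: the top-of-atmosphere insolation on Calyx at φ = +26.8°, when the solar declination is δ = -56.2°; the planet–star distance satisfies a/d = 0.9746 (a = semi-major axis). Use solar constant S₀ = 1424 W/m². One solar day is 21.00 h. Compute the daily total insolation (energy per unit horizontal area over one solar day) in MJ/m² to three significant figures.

cos H₀ = −tan(+26.8°) tan(-56.200°) = 0.7546, H₀ = 0.7158 rad.
Bracket: H₀ sin φ sin δ + cos φ cos δ sin H₀ = 0.7158×0.45088×-0.83098 + 0.89259×0.55630×0.65623 = -0.268190 + 0.325850 = 0.057660.
Inverse-square distance factor (a/d)² = 0.9746² = 0.949845.
Q̄ = (S₀/π) × 0.949845 × [bracket] = (1424/π) × 0.949845 × 0.057660 = 24.825 W/m².
Daily total = Q̄ × 21.00 h × 3600 s/h = 24.825 × 21.00 × 3600 / 10⁶ = 1.877 MJ/m².

1.88 MJ/m²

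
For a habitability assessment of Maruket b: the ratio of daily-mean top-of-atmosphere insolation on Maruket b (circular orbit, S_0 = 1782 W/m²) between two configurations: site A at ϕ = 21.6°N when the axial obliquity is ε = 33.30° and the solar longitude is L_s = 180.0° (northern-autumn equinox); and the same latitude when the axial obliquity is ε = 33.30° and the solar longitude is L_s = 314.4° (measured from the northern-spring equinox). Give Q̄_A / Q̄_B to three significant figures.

Q̄_A / Q̄_B ≈ 1.45

— Configuration A (ϕ=+21.6°):
Solar declination: sin δ = sin ε · sin L_s = sin 33.30° × sin 180.0° = 0.00000, so δ = +0.000°.
cos h₀ = −tan(+21.6°) tan(+0.000°) = -0.0000, h₀ = 1.5708 rad.
Bracket: h₀ sin ϕ sin δ + cos ϕ cos δ sin h₀ = 1.5708×0.36812×0.00000 + 0.92978×1.00000×1.00000 = 0.000000 + 0.929780 = 0.929780.
Q̄ = (S_0/π) × [bracket] = (1782/π) × 0.929780 = 527.40 W/m².
— Configuration B (ϕ=+21.6°):
Solar declination: sin δ = sin ε · sin L_s = sin 33.30° × sin 314.4° = -0.39226, so δ = -23.095°.
cos h₀ = −tan(+21.6°) tan(-23.095°) = 0.1688, h₀ = 1.4011 rad.
Bracket: h₀ sin ϕ sin δ + cos ϕ cos δ sin h₀ = 1.4011×0.36812×-0.39226 + 0.92978×0.91985×0.98564 = -0.202317 + 0.842977 = 0.640660.
Q̄ = (S_0/π) × [bracket] = (1782/π) × 0.640660 = 363.40 W/m².
Ratio Q̄_A / Q̄_B = 527.40 / 363.40 = 1.451.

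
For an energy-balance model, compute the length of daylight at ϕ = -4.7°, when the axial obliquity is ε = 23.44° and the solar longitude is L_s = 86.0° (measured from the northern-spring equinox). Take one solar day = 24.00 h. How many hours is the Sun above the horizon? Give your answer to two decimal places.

11.73 h

Solar declination: sin δ = sin ε · sin L_s = sin 23.44° × sin 86.0° = 0.39682, so δ = +23.380°.
cos h₀ = −tan ϕ · tan δ = −tan(-4.7°) × tan(+23.380°) = 0.0355, so h₀ = 1.5352 rad = 87.96°.
Daylight = 2h₀/(2π) × 24.00 h = (1.5352/π) × 24.00 = 11.73 h.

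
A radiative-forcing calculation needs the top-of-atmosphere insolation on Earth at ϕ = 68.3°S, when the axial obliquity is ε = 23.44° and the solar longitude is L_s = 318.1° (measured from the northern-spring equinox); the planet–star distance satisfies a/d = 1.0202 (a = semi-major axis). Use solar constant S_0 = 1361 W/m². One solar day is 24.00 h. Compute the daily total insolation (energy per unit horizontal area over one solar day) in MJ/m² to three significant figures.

32.5 MJ/m²

Solar declination: sin δ = sin ε · sin L_s = sin 23.44° × sin 318.1° = -0.26566, so δ = -15.406°.
cos h₀ = −tan(-68.3°) tan(-15.406°) = -0.6924, h₀ = 2.3357 rad.
Bracket: h₀ sin ϕ sin δ + cos ϕ cos δ sin h₀ = 2.3357×-0.92913×-0.26566 + 0.36975×0.96407×0.72147 = 0.576527 + 0.257179 = 0.833706.
Inverse-square distance factor (a/d)² = 1.0202² = 1.040808.
Q̄ = (S_0/π) × 1.040808 × [bracket] = (1361/π) × 1.040808 × 0.833706 = 375.92 W/m².
Daily total = Q̄ × 24.00 h × 3600 s/h = 375.92 × 24.00 × 3600 / 10⁶ = 32.48 MJ/m².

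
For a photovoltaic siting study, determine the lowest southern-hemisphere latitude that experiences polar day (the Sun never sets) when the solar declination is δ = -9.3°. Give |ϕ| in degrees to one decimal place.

Polar day requires cos h₀ = −tan ϕ tan δ ≤ −1, i.e. tan ϕ tan δ ≥ 1.
The boundary is |tan ϕ| · |tan δ| = 1, so |ϕ| = 90° − |δ| = 90° − 9.3° = 80.7° in the southern hemisphere.

|ϕ| = 80.7°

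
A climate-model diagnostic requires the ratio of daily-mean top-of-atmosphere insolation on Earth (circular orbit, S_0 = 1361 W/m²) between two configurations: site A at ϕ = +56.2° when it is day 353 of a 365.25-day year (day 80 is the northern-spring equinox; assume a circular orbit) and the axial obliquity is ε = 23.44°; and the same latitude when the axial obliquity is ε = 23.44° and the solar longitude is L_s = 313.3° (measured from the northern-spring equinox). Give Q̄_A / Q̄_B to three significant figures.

Q̄_A / Q̄_B ≈ 0.489

— Configuration A (ϕ=+56.2°):
Solar longitude: L_s = 360° × (353 − 80)/365.25 = 269.076°.
sin δ = sin 23.44° × sin 269.076° = -0.39774, so δ = -23.437°.
cos h₀ = −tan(+56.2°) tan(-23.437°) = 0.6476, h₀ = 0.8664 rad.
Bracket: h₀ sin ϕ sin δ + cos ϕ cos δ sin h₀ = 0.8664×0.83098×-0.39774 + 0.55630×0.91750×0.76202 = -0.286357 + 0.388939 = 0.102582.
Q̄ = (S_0/π) × [bracket] = (1361/π) × 0.102582 = 44.441 W/m².
— Configuration B (ϕ=+56.2°):
Solar declination: sin δ = sin ε · sin L_s = sin 23.44° × sin 313.3° = -0.28950, so δ = -16.828°.
cos h₀ = −tan(+56.2°) tan(-16.828°) = 0.4518, h₀ = 1.1020 rad.
Bracket: h₀ sin ϕ sin δ + cos ϕ cos δ sin h₀ = 1.1020×0.83098×-0.28950 + 0.55630×0.95718×0.89212 = -0.265107 + 0.475035 = 0.209928.
Q̄ = (S_0/π) × [bracket] = (1361/π) × 0.209928 = 90.945 W/m².
Ratio Q̄_A / Q̄_B = 44.441 / 90.945 = 0.4887.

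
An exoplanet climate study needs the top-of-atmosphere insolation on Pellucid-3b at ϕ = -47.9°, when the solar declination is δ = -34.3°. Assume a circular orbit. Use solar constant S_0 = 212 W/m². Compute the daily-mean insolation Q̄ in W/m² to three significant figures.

cos h₀ = −tan(-47.9°) tan(-34.300°) = -0.7550, h₀ = 2.4264 rad.
Bracket: h₀ sin ϕ sin δ + cos ϕ cos δ sin h₀ = 2.4264×-0.74198×-0.56353 + 0.67043×0.82610×0.65578 = 1.014546 + 0.363199 = 1.377745.
Q̄ = (S_0/π) × [bracket] = (212/π) × 1.377745 = 92.97 W/m².

Q̄ ≈ 93.0 W/m²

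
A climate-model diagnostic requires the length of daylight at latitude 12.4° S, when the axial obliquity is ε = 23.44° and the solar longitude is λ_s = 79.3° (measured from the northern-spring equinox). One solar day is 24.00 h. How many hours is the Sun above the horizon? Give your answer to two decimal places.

11.29 h

Solar declination: sin δ = sin ε · sin λ_s = sin 23.44° × sin 79.3° = 0.39087, so δ = +23.009°.
cos H₀ = −tan φ · tan δ = −tan(-12.4°) × tan(+23.009°) = 0.0934, so H₀ = 1.4773 rad = 84.64°.
Daylight = 2H₀/(2π) × 24.00 h = (1.4773/π) × 24.00 = 11.29 h.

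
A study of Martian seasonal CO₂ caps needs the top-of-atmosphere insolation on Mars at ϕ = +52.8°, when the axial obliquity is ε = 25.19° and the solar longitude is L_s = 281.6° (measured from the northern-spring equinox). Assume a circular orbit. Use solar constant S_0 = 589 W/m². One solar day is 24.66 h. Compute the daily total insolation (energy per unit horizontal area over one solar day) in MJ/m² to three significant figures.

Solar declination: sin δ = sin ε · sin L_s = sin 25.19° × sin 281.6° = -0.41693, so δ = -24.641°.
cos h₀ = −tan(+52.8°) tan(-24.641°) = 0.6043, h₀ = 0.9219 rad.
Bracket: h₀ sin ϕ sin δ + cos ϕ cos δ sin h₀ = 0.9219×0.79653×-0.41693 + 0.60460×0.90894×0.79675 = -0.306160 + 0.437850 = 0.131690.
Q̄ = (S_0/π) × [bracket] = (589/π) × 0.131690 = 24.690 W/m².
Daily total = Q̄ × 24.66 h × 3600 s/h = 24.690 × 24.66 × 3600 / 10⁶ = 2.192 MJ/m².

2.19 MJ/m²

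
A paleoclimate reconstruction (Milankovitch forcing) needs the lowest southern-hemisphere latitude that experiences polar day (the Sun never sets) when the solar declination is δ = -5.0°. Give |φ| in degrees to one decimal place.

|φ| = 85.0°

Polar day requires cos H₀ = −tan φ tan δ ≤ −1, i.e. tan φ tan δ ≥ 1.
The boundary is |tan φ| · |tan δ| = 1, so |φ| = 90° − |δ| = 90° − 5.0° = 85.0° in the southern hemisphere.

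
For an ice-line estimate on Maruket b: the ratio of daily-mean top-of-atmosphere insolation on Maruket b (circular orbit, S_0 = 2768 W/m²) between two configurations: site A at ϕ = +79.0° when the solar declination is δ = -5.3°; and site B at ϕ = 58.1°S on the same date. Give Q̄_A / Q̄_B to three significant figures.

Q̄_A / Q̄_B ≈ 0.106

— Configuration A (ϕ=+79.0°):
cos h₀ = −tan(+79.0°) tan(-5.300°) = 0.4772, h₀ = 1.0733 rad.
Bracket: h₀ sin ϕ sin δ + cos ϕ cos δ sin h₀ = 1.0733×0.98163×-0.09237 + 0.19081×0.99572×0.87877 = -0.097320 + 0.166960 = 0.069640.
Q̄ = (S_0/π) × [bracket] = (2768/π) × 0.069640 = 61.359 W/m².
— Configuration B (ϕ=-58.1°):
cos h₀ = −tan(-58.1°) tan(-5.300°) = -0.1490, h₀ = 1.7204 rad.
Bracket: h₀ sin ϕ sin δ + cos ϕ cos δ sin h₀ = 1.7204×-0.84897×-0.09237 + 0.52844×0.99572×0.98883 = 0.134913 + 0.520301 = 0.655214.
Q̄ = (S_0/π) × [bracket] = (2768/π) × 0.655214 = 577.30 W/m².
Ratio Q̄_A / Q̄_B = 61.359 / 577.30 = 0.1063.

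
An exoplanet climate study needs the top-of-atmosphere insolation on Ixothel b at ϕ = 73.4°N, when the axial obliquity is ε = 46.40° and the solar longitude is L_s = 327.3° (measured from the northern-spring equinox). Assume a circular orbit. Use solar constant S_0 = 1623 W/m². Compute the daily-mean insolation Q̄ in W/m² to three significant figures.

Q̄ ≈ 0.00 W/m²

Solar declination: sin δ = sin ε · sin L_s = sin 46.40° × sin 327.3° = -0.39123, so δ = -23.031°.
cos h₀ = −tan(+73.4°) tan(-23.031°) = 1.4260 ≥ 1 ⇒ polar night, h₀ = 0 and Q̄ = 0.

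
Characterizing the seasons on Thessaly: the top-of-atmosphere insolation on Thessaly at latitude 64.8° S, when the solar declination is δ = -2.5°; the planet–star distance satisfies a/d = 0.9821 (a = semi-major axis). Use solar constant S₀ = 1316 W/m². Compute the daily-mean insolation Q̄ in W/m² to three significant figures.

Q̄ ≈ 198 W/m²

cos H₀ = −tan(-64.8°) tan(-2.500°) = -0.0928, H₀ = 1.6637 rad.
Bracket: H₀ sin φ sin δ + cos φ cos δ sin H₀ = 1.6637×-0.90483×-0.04362 + 0.42578×0.99905×0.99569 = 0.065664 + 0.423542 = 0.489206.
Inverse-square distance factor (a/d)² = 0.9821² = 0.964520.
Q̄ = (S₀/π) × 0.964520 × [bracket] = (1316/π) × 0.964520 × 0.489206 = 197.7 W/m².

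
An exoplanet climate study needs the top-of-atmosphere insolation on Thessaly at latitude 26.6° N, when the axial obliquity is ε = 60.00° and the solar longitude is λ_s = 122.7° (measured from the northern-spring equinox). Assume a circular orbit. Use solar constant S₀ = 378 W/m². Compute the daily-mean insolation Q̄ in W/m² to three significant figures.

Q̄ ≈ 146 W/m²

Solar declination: sin δ = sin ε · sin λ_s = sin 60.00° × sin 122.7° = 0.72877, so δ = +46.783°.
cos H₀ = −tan(+26.6°) tan(+46.783°) = -0.5329, H₀ = 2.1329 rad.
Bracket: H₀ sin φ sin δ + cos φ cos δ sin H₀ = 2.1329×0.44776×0.72877 + 0.89415×0.68476×0.84615 = 0.695995 + 0.518079 = 1.214074.
Q̄ = (S₀/π) × [bracket] = (378/π) × 1.214074 = 146.1 W/m².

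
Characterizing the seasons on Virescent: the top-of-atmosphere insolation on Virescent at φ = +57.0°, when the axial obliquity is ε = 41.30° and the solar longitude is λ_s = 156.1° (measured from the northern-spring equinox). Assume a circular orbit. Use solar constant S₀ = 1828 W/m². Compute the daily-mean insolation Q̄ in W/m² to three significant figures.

Solar declination: sin δ = sin ε · sin λ_s = sin 41.30° × sin 156.1° = 0.26739, so δ = +15.509°.
cos H₀ = −tan(+57.0°) tan(+15.509°) = -0.4273, H₀ = 2.0123 rad.
Bracket: H₀ sin φ sin δ + cos φ cos δ sin H₀ = 2.0123×0.83867×0.26739 + 0.54464×0.96359×0.90410 = 0.451262 + 0.474480 = 0.925742.
Q̄ = (S₀/π) × [bracket] = (1828/π) × 0.925742 = 538.7 W/m².

Q̄ ≈ 539 W/m²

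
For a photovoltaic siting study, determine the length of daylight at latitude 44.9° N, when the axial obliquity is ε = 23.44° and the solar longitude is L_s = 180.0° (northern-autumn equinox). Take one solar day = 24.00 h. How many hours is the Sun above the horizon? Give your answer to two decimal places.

12.00 h

Solar declination: sin δ = sin ε · sin L_s = sin 23.44° × sin 180.0° = 0.00000, so δ = +0.000°.
cos h₀ = −tan ϕ · tan δ = −tan(+44.9°) × tan(+0.000°) = -0.0000, so h₀ = 1.5708 rad = 90.00°.
Daylight = 2h₀/(2π) × 24.00 h = (1.5708/π) × 24.00 = 12.00 h.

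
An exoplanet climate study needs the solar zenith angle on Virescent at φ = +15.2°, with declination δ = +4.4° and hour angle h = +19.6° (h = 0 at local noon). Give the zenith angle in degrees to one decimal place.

θ_z = 22.1°

cos θ_z = sin φ sin δ + cos φ cos δ cos h = 0.020115 + 0.906422 = 0.926537.
θ_z = arccos(0.926537) = 22.1°.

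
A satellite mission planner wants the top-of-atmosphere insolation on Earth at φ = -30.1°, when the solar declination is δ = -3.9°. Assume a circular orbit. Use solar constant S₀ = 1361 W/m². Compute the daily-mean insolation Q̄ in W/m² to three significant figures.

cos H₀ = −tan(-30.1°) tan(-3.900°) = -0.0395, H₀ = 1.6103 rad.
Bracket: H₀ sin φ sin δ + cos φ cos δ sin H₀ = 1.6103×-0.50151×-0.06802 + 0.86515×0.99768×0.99922 = 0.054932 + 0.862470 = 0.917402.
Q̄ = (S₀/π) × [bracket] = (1361/π) × 0.917402 = 397.4 W/m².

Q̄ ≈ 397 W/m²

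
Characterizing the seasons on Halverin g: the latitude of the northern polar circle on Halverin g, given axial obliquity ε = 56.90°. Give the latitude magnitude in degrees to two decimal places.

The polar circle is the lowest latitude that experiences at least one full rotation of continuous daylight at the northern-summer solstice; it lies at |φ| = 90° − ε = 90° − 56.90° = 33.10°.

33.10°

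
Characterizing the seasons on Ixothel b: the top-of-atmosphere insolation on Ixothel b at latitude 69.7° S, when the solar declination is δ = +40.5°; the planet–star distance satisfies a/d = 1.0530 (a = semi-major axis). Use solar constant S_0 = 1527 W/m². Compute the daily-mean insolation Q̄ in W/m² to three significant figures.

cos h₀ = −tan(-69.7°) tan(+40.500°) = 2.3089 ≥ 1 ⇒ polar night, h₀ = 0 and Q̄ = 0.
Inverse-square distance factor (a/d)² = 1.0530² = 1.108809.

Q̄ ≈ 0.00 W/m²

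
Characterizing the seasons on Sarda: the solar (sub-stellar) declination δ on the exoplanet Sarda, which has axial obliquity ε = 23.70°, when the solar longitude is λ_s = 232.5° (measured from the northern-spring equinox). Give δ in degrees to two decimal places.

δ = -18.60°

sin δ = sin ε · sin λ_s = sin 23.70° × sin 232.5° = -0.318887.
δ = arcsin(-0.318887) = -18.60°.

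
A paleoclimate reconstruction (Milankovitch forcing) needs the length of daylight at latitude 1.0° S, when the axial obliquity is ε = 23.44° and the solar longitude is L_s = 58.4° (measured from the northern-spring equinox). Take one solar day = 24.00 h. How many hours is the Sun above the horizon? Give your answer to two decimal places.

11.95 h

Solar declination: sin δ = sin ε · sin L_s = sin 23.44° × sin 58.4° = 0.33881, so δ = +19.804°.
cos h₀ = −tan ϕ · tan δ = −tan(-1.0°) × tan(+19.804°) = 0.0063, so h₀ = 1.5645 rad = 89.64°.
Daylight = 2h₀/(2π) × 24.00 h = (1.5645/π) × 24.00 = 11.95 h.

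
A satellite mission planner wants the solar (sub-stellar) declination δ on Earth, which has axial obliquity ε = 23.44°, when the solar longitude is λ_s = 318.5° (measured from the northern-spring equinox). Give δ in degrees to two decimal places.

δ = -15.28°

sin δ = sin ε · sin λ_s = sin 23.44° × sin 318.5° = -0.263583.
δ = arcsin(-0.263583) = -15.28°.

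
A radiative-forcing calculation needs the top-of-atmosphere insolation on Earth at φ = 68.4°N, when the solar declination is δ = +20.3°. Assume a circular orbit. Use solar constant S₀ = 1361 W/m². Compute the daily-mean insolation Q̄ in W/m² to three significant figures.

cos H₀ = −tan(+68.4°) tan(+20.300°) = -0.9343, H₀ = 2.7771 rad.
Bracket: H₀ sin φ sin δ + cos φ cos δ sin H₀ = 2.7771×0.92978×0.34694 + 0.36812×0.93789×0.35652 = 0.895831 + 0.123091 = 1.018922.
Q̄ = (S₀/π) × [bracket] = (1361/π) × 1.018922 = 441.4 W/m².

Q̄ ≈ 441 W/m²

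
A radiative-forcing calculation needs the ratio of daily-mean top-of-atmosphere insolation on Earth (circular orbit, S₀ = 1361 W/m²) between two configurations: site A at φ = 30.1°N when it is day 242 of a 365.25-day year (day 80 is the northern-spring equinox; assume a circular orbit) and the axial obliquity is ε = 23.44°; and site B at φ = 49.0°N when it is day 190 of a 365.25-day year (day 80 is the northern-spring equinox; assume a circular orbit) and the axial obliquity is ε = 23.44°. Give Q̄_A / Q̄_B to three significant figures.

Q̄_A / Q̄_B ≈ 0.862

— Configuration A (φ=+30.1°):
Solar longitude: λ_s = 360° × (242 − 80)/365.25 = 159.671°.
sin δ = sin 23.44° × sin 159.671° = 0.13819, so δ = +7.943°.
cos H₀ = −tan(+30.1°) tan(+7.943°) = -0.0809, H₀ = 1.6518 rad.
Bracket: H₀ sin φ sin δ + cos φ cos δ sin H₀ = 1.6518×0.50151×0.13819 + 0.86515×0.99041×0.99672 = 0.114476 + 0.854043 = 0.968519.
Q̄ = (S₀/π) × [bracket] = (1361/π) × 0.968519 = 419.58 W/m².
— Configuration B (φ=+49.0°):
Solar longitude: λ_s = 360° × (190 − 80)/365.25 = 108.419°.
sin δ = sin 23.44° × sin 108.419° = 0.37741, so δ = +22.173°.
cos H₀ = −tan(+49.0°) tan(+22.173°) = -0.4688, H₀ = 2.0588 rad.
Bracket: H₀ sin φ sin δ + cos φ cos δ sin H₀ = 2.0588×0.75471×0.37741 + 0.65606×0.92605×0.88329 = 0.586419 + 0.536638 = 1.123057.
Q̄ = (S₀/π) × [bracket] = (1361/π) × 1.123057 = 486.53 W/m².
Ratio Q̄_A / Q̄_B = 419.58 / 486.53 = 0.8624.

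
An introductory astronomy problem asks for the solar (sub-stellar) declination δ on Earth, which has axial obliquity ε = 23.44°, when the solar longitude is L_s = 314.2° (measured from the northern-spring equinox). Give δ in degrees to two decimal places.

sin δ = sin ε · sin L_s = sin 23.44° × sin 314.2° = -0.285179.
δ = arcsin(-0.285179) = -16.57°.

δ = -16.57°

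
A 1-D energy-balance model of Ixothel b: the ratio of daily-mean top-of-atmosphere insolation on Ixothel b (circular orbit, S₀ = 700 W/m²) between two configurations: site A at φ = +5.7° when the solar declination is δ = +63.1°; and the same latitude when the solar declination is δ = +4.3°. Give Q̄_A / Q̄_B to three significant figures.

Q̄_A / Q̄_B ≈ 0.596

— Configuration A (φ=+5.7°):
cos H₀ = −tan(+5.7°) tan(+63.100°) = -0.1967, H₀ = 1.7688 rad.
Bracket: H₀ sin φ sin δ + cos φ cos δ sin H₀ = 1.7688×0.09932×0.89180 + 0.99506×0.45243×0.98046 = 0.156669 + 0.441398 = 0.598067.
Q̄ = (S₀/π) × [bracket] = (700/π) × 0.598067 = 133.26 W/m².
— Configuration B (φ=+5.7°):
cos H₀ = −tan(+5.7°) tan(+4.300°) = -0.0075, H₀ = 1.5783 rad.
Bracket: H₀ sin φ sin δ + cos φ cos δ sin H₀ = 1.5783×0.09932×0.07498 + 0.99506×0.99719×0.99997 = 0.011754 + 0.992234 = 1.003988.
Q̄ = (S₀/π) × [bracket] = (700/π) × 1.003988 = 223.71 W/m².
Ratio Q̄_A / Q̄_B = 133.26 / 223.71 = 0.5957.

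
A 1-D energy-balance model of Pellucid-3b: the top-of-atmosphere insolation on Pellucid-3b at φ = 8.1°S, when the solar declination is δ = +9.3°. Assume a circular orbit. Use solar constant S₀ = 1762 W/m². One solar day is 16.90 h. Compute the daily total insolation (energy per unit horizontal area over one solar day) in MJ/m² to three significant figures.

32.1 MJ/m²

cos H₀ = −tan(-8.1°) tan(+9.300°) = 0.0233, H₀ = 1.5475 rad.
Bracket: H₀ sin φ sin δ + cos φ cos δ sin H₀ = 1.5475×-0.14090×0.16160 + 0.99002×0.98686×0.99973 = -0.035236 + 0.976747 = 0.941511.
Q̄ = (S₀/π) × [bracket] = (1762/π) × 0.941511 = 528.06 W/m².
Daily total = Q̄ × 16.90 h × 3600 s/h = 528.06 × 16.90 × 3600 / 10⁶ = 32.13 MJ/m².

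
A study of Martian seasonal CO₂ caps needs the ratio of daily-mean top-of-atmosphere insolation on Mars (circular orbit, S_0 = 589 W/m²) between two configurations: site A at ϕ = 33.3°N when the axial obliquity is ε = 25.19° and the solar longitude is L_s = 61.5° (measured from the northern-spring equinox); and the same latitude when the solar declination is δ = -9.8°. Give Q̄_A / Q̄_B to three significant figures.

— Configuration A (ϕ=+33.3°):
Solar declination: sin δ = sin ε · sin L_s = sin 25.19° × sin 61.5° = 0.37404, so δ = +21.965°.
cos h₀ = −tan(+33.3°) tan(+21.965°) = -0.2649, h₀ = 1.8389 rad.
Bracket: h₀ sin ϕ sin δ + cos ϕ cos δ sin h₀ = 1.8389×0.54902×0.37404 + 0.83581×0.92741×0.96427 = 0.377628 + 0.747443 = 1.125071.
Q̄ = (S_0/π) × [bracket] = (589/π) × 1.125071 = 210.93 W/m².
— Configuration B (ϕ=+33.3°):
cos h₀ = −tan(+33.3°) tan(-9.800°) = 0.1135, h₀ = 1.4571 rad.
Bracket: h₀ sin ϕ sin δ + cos ϕ cos δ sin h₀ = 1.4571×0.54902×-0.17021 + 0.83581×0.98541×0.99354 = -0.136164 + 0.818295 = 0.682131.
Q̄ = (S_0/π) × [bracket] = (589/π) × 0.682131 = 127.89 W/m².
Ratio Q̄_A / Q̄_B = 210.93 / 127.89 = 1.649.

Q̄_A / Q̄_B ≈ 1.65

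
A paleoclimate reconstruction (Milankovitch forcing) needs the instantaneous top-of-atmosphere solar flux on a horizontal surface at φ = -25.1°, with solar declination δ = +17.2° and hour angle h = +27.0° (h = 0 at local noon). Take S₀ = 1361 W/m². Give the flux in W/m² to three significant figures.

878 W/m²

cos θ_z = sin φ sin δ + cos φ cos δ cos h = -0.125439 + 0.770783 = 0.645344.
Flux = S₀ · cos θ_z = 1361 × 0.645344 = 878.3 W/m².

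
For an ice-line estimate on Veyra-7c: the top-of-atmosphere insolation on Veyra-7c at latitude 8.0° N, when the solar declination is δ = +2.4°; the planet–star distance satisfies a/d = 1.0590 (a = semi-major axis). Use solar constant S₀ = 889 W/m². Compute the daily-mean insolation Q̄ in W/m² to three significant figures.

cos H₀ = −tan(+8.0°) tan(+2.400°) = -0.0059, H₀ = 1.5767 rad.
Bracket: H₀ sin φ sin δ + cos φ cos δ sin H₀ = 1.5767×0.13917×0.04188 + 0.99027×0.99912×0.99998 = 0.009190 + 0.989379 = 0.998569.
Inverse-square distance factor (a/d)² = 1.0590² = 1.121481.
Q̄ = (S₀/π) × 1.121481 × [bracket] = (889/π) × 1.121481 × 0.998569 = 316.9 W/m².

Q̄ ≈ 317 W/m²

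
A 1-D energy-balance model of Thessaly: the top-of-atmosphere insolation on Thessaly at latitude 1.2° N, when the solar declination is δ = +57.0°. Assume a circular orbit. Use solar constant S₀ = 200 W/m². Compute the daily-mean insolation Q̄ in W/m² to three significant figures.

Q̄ ≈ 36.4 W/m²

cos H₀ = −tan(+1.2°) tan(+57.000°) = -0.0323, H₀ = 1.6031 rad.
Bracket: H₀ sin φ sin δ + cos φ cos δ sin H₀ = 1.6031×0.02094×0.83867 + 0.99978×0.54464×0.99948 = 0.028153 + 0.544237 = 0.572390.
Q̄ = (S₀/π) × [bracket] = (200/π) × 0.572390 = 36.44 W/m².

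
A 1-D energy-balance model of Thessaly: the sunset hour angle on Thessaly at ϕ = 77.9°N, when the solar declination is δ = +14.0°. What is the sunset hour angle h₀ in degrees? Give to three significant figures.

Sunrise equation: cos h₀ = −tan ϕ · tan δ = -1.1630 ≤ −1, so the host star never sets (polar day) and h₀ = π.

h₀ = 180°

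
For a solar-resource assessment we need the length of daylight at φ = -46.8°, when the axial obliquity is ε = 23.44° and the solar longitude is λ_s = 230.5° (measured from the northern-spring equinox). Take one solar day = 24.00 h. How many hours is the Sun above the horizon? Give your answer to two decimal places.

Solar declination: sin δ = sin ε · sin λ_s = sin 23.44° × sin 230.5° = -0.30694, so δ = -17.875°.
cos H₀ = −tan φ · tan δ = −tan(-46.8°) × tan(-17.875°) = -0.3434, so H₀ = 1.9214 rad = 110.09°.
Daylight = 2H₀/(2π) × 24.00 h = (1.9214/π) × 24.00 = 14.68 h.

14.68 h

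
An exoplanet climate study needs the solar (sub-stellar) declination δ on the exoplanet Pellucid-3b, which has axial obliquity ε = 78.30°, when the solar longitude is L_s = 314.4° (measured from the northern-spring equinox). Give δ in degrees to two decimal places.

sin δ = sin ε · sin L_s = sin 78.30° × sin 314.4° = -0.699628.
δ = arcsin(-0.699628) = -44.40°.

δ = -44.40°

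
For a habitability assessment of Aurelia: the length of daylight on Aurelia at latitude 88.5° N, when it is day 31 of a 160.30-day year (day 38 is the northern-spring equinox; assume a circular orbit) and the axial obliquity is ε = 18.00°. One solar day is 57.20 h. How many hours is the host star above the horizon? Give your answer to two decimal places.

Solar longitude: λ_s = 360° × (31 − 38)/160.30 = -15.721°, i.e. -15.721° + 360° = 344.279°.
sin δ = sin 18.00° × sin 344.279° = -0.08373, so δ = -4.803°.
cos H₀ = −tan φ · tan δ = 3.2087 ≥ 1, so the host star never rises (polar night) and H₀ = 0.
Daylight = 2H₀/(2π) × 57.20 h = (0.0000/π) × 57.20 = 0.00 h.

0.00 h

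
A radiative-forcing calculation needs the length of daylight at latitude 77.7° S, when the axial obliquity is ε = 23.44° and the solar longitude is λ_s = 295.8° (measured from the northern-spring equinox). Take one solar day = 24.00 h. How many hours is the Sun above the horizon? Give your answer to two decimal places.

24.00 h

Solar declination: sin δ = sin ε · sin λ_s = sin 23.44° × sin 295.8° = -0.35814, so δ = -20.986°.
Sunrise equation: cos H₀ = −tan φ · tan δ = -1.7593 ≤ −1, so the Sun never sets (polar day) and H₀ = π.
Daylight = 2H₀/(2π) × 24.00 h = (3.1416/π) × 24.00 = 24.00 h.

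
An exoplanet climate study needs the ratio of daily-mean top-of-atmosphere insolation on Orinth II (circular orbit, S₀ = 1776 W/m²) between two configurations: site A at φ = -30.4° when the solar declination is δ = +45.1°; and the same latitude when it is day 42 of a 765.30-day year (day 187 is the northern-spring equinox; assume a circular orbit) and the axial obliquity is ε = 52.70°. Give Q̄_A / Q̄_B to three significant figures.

— Configuration A (φ=-30.4°):
cos H₀ = −tan(-30.4°) tan(+45.100°) = 0.5887, H₀ = 0.9413 rad.
Bracket: H₀ sin φ sin δ + cos φ cos δ sin H₀ = 0.9413×-0.50603×0.70834 + 0.86251×0.70587×0.80832 = -0.337401 + 0.492121 = 0.154720.
Q̄ = (S₀/π) × [bracket] = (1776/π) × 0.154720 = 87.466 W/m².
— Configuration B (φ=-30.4°):
Solar longitude: λ_s = 360° × (42 − 187)/765.30 = -68.209°, i.e. -68.209° + 360° = 291.791°.
sin δ = sin 52.70° × sin 291.791° = -0.73863, so δ = -47.615°.
cos H₀ = −tan(-30.4°) tan(-47.615°) = -0.6428, H₀ = 2.2690 rad.
Bracket: H₀ sin φ sin δ + cos φ cos δ sin H₀ = 2.2690×-0.50603×-0.73863 + 0.86251×0.67411×0.76599 = 0.848082 + 0.445367 = 1.293449.
Q̄ = (S₀/π) × [bracket] = (1776/π) × 1.293449 = 731.21 W/m².
Ratio Q̄_A / Q̄_B = 87.466 / 731.21 = 0.1196.

Q̄_A / Q̄_B ≈ 0.120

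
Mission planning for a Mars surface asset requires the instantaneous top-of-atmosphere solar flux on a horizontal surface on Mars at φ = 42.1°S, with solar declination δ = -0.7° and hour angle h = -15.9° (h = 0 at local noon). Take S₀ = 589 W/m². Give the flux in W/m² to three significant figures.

cos θ_z = sin φ sin δ + cos φ cos δ cos h = 0.008191 + 0.713536 = 0.721727.
Flux = S₀ · cos θ_z = 589 × 0.721727 = 425.1 W/m².

425 W/m²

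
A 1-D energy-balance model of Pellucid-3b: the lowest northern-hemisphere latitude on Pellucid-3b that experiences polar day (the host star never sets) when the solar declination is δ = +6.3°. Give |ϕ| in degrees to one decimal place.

|ϕ| = 83.7°

Polar day requires cos h₀ = −tan ϕ tan δ ≤ −1, i.e. tan ϕ tan δ ≥ 1.
The boundary is |tan ϕ| · |tan δ| = 1, so |ϕ| = 90° − |δ| = 90° − 6.3° = 83.7° in the northern hemisphere.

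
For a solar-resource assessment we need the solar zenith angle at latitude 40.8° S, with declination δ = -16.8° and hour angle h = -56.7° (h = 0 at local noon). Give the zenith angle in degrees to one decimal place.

cos θ_z = sin φ sin δ + cos φ cos δ cos h = 0.188859 + 0.397869 = 0.586728.
θ_z = arccos(0.586728) = 54.1°.

θ_z = 54.1°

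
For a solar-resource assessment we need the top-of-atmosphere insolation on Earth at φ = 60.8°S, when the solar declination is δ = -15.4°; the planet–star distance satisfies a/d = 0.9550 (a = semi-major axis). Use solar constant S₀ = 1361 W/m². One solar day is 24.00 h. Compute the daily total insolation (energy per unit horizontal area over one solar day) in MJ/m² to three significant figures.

30.5 MJ/m²

cos H₀ = −tan(-60.8°) tan(-15.400°) = -0.4929, H₀ = 2.0862 rad.
Bracket: H₀ sin φ sin δ + cos φ cos δ sin H₀ = 2.0862×-0.87292×-0.26556 + 0.48786×0.96410×0.87011 = 0.483608 + 0.409253 = 0.892861.
Inverse-square distance factor (a/d)² = 0.9550² = 0.912025.
Q̄ = (S₀/π) × 0.912025 × [bracket] = (1361/π) × 0.912025 × 0.892861 = 352.78 W/m².
Daily total = Q̄ × 24.00 h × 3600 s/h = 352.78 × 24.00 × 3600 / 10⁶ = 30.48 MJ/m².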